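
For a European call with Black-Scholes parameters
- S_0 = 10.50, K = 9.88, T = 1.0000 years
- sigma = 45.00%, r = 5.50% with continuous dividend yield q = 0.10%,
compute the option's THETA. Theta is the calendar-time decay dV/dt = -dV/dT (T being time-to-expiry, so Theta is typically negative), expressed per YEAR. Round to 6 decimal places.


d1 = 0.4802505453; d2 = 0.0302505453
phi(d1) = 0.3554897630; exp(-qT) = 0.9990004998; exp(-rT) = 0.9464851480
Theta = -S*exp(-qT)*phi(d1)*sigma/(2*sqrt(T)) - r*K*exp(-rT)*N(d2) + q*S*exp(-qT)*N(d1)
N(d1) = 0.6844753751; N(d2) = 0.5120663812; sqrt(T) = 1.0000000000
Term 1 = -10.5000 * 0.9990004998 * 0.3554897630 * 0.4500 / (2 * 1.0000000000) = -0.8390051403
Term 2 = -0.0550 * 9.8800 * 0.9464851480 * 0.5120663812 = -0.2633659962
Term 3 = 0.0010 * 10.5000 * 0.9990004998 * 0.6844753751 = 0.0071798080
Theta = -0.8390051403 + (-0.2633659962) + (0.0071798080) = -1.095191

Answer: Theta = -1.095191


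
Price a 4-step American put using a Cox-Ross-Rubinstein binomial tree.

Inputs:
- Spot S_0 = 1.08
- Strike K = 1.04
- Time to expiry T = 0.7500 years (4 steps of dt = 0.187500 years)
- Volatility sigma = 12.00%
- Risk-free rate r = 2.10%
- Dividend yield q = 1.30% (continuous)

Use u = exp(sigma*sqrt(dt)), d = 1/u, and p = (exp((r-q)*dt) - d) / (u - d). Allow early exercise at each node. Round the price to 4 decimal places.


Answer: Price = V(0,0) = 0.0264

Derivation:
dt = T/N = 0.187500
u = exp(sigma*sqrt(dt)) = 1.053335; d = 1/u = 0.949365
p = (exp((r-q)*dt) - d) / (u - d) = 0.501451
Discount per step: exp(-r*dt) = 0.996070
Stock lattice S(k, i) with i counting down-moves:
  k=0: S(0,0) = 1.0800
  k=1: S(1,0) = 1.1376; S(1,1) = 1.0253
  k=2: S(2,0) = 1.1983; S(2,1) = 1.0800; S(2,2) = 0.9734
  k=3: S(3,0) = 1.2622; S(3,1) = 1.1376; S(3,2) = 1.0253; S(3,3) = 0.9241
  k=4: S(4,0) = 1.3295; S(4,1) = 1.1983; S(4,2) = 1.0800; S(4,3) = 0.9734; S(4,4) = 0.8773
Terminal payoffs V(N, i) = max(K - S_T, 0):
  V(4,0) = 0.000000; V(4,1) = 0.000000; V(4,2) = 0.000000; V(4,3) = 0.066602; V(4,4) = 0.162681
Backward induction: V(k, i) = exp(-r*dt) * [p * V(k+1, i) + (1-p) * V(k+1, i+1)]; then take max(V_cont, immediate exercise) for American.
  V(3,0) = exp(-r*dt) * [p*0.000000 + (1-p)*0.000000] = 0.000000; exercise = 0.000000; V(3,0) = max -> 0.000000
  V(3,1) = exp(-r*dt) * [p*0.000000 + (1-p)*0.000000] = 0.000000; exercise = 0.000000; V(3,1) = max -> 0.000000
  V(3,2) = exp(-r*dt) * [p*0.000000 + (1-p)*0.066602] = 0.033074; exercise = 0.014685; V(3,2) = max -> 0.033074
  V(3,3) = exp(-r*dt) * [p*0.066602 + (1-p)*0.162681] = 0.114052; exercise = 0.115889; V(3,3) = max -> 0.115889
  V(2,0) = exp(-r*dt) * [p*0.000000 + (1-p)*0.000000] = 0.000000; exercise = 0.000000; V(2,0) = max -> 0.000000
  V(2,1) = exp(-r*dt) * [p*0.000000 + (1-p)*0.033074] = 0.016424; exercise = 0.000000; V(2,1) = max -> 0.016424
  V(2,2) = exp(-r*dt) * [p*0.033074 + (1-p)*0.115889] = 0.074069; exercise = 0.066602; V(2,2) = max -> 0.074069
  V(1,0) = exp(-r*dt) * [p*0.000000 + (1-p)*0.016424] = 0.008156; exercise = 0.000000; V(1,0) = max -> 0.008156
  V(1,1) = exp(-r*dt) * [p*0.016424 + (1-p)*0.074069] = 0.044986; exercise = 0.014685; V(1,1) = max -> 0.044986
  V(0,0) = exp(-r*dt) * [p*0.008156 + (1-p)*0.044986] = 0.026413; exercise = 0.000000; V(0,0) = max -> 0.026413


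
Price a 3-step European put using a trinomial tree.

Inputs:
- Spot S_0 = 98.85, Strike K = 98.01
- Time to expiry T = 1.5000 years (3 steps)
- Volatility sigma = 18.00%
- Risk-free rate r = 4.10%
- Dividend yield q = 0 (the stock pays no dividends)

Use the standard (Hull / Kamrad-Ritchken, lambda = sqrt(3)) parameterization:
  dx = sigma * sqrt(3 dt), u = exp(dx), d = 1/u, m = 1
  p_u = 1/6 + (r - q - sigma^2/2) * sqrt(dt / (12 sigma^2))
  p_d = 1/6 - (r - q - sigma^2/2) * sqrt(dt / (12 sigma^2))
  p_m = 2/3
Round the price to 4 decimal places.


dt = T/N = 0.500000; dx = sigma*sqrt(3*dt) = 0.220454
u = exp(dx) = 1.246643; d = 1/u = 0.802154
p_u = 0.194790, p_m = 0.666667, p_d = 0.138543
Discount per step: exp(-r*dt) = 0.979709
Stock lattice S(k, j) with j the centered position index:
  k=0: S(0,+0) = 98.8500
  k=1: S(1,-1) = 79.2930; S(1,+0) = 98.8500; S(1,+1) = 123.2306
  k=2: S(2,-2) = 63.6052; S(2,-1) = 79.2930; S(2,+0) = 98.8500; S(2,+1) = 123.2306; S(2,+2) = 153.6246
  k=3: S(3,-3) = 51.0212; S(3,-2) = 63.6052; S(3,-1) = 79.2930; S(3,+0) = 98.8500; S(3,+1) = 123.2306; S(3,+2) = 153.6246; S(3,+3) = 191.5149
Terminal payoffs V(N, j) = max(K - S_T, 0):
  V(3,-3) = 46.988796; V(3,-2) = 34.404789; V(3,-1) = 18.717030; V(3,+0) = 0.000000; V(3,+1) = 0.000000; V(3,+2) = 0.000000; V(3,+3) = 0.000000
Backward induction: V(k, j) = exp(-r*dt) * [p_u * V(k+1, j+1) + p_m * V(k+1, j) + p_d * V(k+1, j-1)]
  V(2,-2) = exp(-r*dt) * [p_u*18.717030 + p_m*34.404789 + p_d*46.988796] = 32.420901
  V(2,-1) = exp(-r*dt) * [p_u*0.000000 + p_m*18.717030 + p_d*34.404789] = 16.894645
  V(2,+0) = exp(-r*dt) * [p_u*0.000000 + p_m*0.000000 + p_d*18.717030] = 2.540494
  V(2,+1) = exp(-r*dt) * [p_u*0.000000 + p_m*0.000000 + p_d*0.000000] = 0.000000
  V(2,+2) = exp(-r*dt) * [p_u*0.000000 + p_m*0.000000 + p_d*0.000000] = 0.000000
  V(1,-1) = exp(-r*dt) * [p_u*2.540494 + p_m*16.894645 + p_d*32.420901] = 15.919919
  V(1,+0) = exp(-r*dt) * [p_u*0.000000 + p_m*2.540494 + p_d*16.894645] = 3.952434
  V(1,+1) = exp(-r*dt) * [p_u*0.000000 + p_m*0.000000 + p_d*2.540494] = 0.344826
  V(0,+0) = exp(-r*dt) * [p_u*0.344826 + p_m*3.952434 + p_d*15.919919] = 4.808133

Answer: Price = V(0,0) = 4.8081


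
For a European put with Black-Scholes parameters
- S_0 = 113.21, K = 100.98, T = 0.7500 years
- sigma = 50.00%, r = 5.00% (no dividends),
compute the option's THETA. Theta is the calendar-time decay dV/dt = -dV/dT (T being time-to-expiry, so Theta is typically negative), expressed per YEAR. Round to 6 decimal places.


d1 = 0.5671242959; d2 = 0.1341115940
phi(d1) = 0.3396792406; exp(-qT) = 1.0000000000; exp(-rT) = 0.9631944177
Theta = -S*exp(-qT)*phi(d1)*sigma/(2*sqrt(T)) + r*K*exp(-rT)*N(-d2) - q*S*exp(-qT)*N(-d1)
N(-d1) = 0.2853148686; N(-d2) = 0.4466571659; sqrt(T) = 0.8660254038
Term 1 = -113.2100 * 1.0000000000 * 0.3396792406 * 0.5000 / (2 * 0.8660254038) = -11.1010273658
Term 2 = 0.0500 * 100.9800 * 0.9631944177 * 0.4466571659 = 2.1721691109
Term 3 = 0 (no dividend yield, q = 0)
Theta = -11.1010273658 + (2.1721691109) + (0.0000000000) = -8.928858

Answer: Theta = -8.928858


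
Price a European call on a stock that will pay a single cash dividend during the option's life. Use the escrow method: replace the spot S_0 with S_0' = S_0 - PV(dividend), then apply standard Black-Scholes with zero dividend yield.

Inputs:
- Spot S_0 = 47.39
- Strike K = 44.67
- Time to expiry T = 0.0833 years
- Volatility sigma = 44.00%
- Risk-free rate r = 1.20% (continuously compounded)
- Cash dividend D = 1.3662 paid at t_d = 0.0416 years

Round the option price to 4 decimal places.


Answer: Price = 3.0617

Derivation:
PV(D) = D * exp(-r * t_d) = 1.3662 * 0.99950092 = 1.36551816
S_0' = S_0 - PV(D) = 47.3900 - 1.36551816 = 46.02448184
d1 = (ln(S_0'/K) + (r + sigma^2/2)*T) / (sigma*sqrt(T)) = 0.30659002
d2 = d1 - sigma*sqrt(T) = 0.17959837
exp(-rT) = 0.99900090
N(d1) = 0.62042227; N(d2) = 0.57126606
C = S_0' * N(d1) - K * exp(-rT) * N(d2) = 46.02448184 * 0.62042227 - 44.6700 * 0.99900090 * 0.57126606 = 3.0617


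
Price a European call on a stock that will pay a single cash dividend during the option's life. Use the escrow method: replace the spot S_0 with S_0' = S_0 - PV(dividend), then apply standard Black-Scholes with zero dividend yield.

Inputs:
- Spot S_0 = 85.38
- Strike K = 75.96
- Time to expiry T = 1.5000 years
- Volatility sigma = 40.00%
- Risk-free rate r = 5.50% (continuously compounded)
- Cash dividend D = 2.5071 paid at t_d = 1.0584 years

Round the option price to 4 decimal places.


Answer: Price = 22.2093

Derivation:
PV(D) = D * exp(-r * t_d) = 2.5071 * 0.94344991 = 2.36532328
S_0' = S_0 - PV(D) = 85.3800 - 2.36532328 = 83.01467672
d1 = (ln(S_0'/K) + (r + sigma^2/2)*T) / (sigma*sqrt(T)) = 0.59463514
d2 = d1 - sigma*sqrt(T) = 0.10473719
exp(-rT) = 0.92081144
N(d1) = 0.72395631; N(d2) = 0.54170782
C = S_0' * N(d1) - K * exp(-rT) * N(d2) = 83.01467672 * 0.72395631 - 75.9600 * 0.92081144 * 0.54170782 = 22.2093


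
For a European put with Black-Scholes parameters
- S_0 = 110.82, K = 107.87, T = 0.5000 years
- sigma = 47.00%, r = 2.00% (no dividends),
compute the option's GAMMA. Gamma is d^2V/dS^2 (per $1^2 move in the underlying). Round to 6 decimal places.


Answer: Gamma = 0.010423

Derivation:
d1 = 0.2774430196; d2 = -0.0548971676
phi(d1) = 0.3838797802; exp(-qT) = 1.0000000000; exp(-rT) = 0.9900498337
Gamma = exp(-qT) * phi(d1) / (S * sigma * sqrt(T)) = 1.0000000000 * 0.3838797802 / (110.8200 * 0.4700 * 0.7071067812) = 0.010423


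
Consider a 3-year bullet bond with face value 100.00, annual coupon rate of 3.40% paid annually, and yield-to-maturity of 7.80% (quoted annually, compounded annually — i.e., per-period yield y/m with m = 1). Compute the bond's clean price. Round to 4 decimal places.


Answer: Price = 88.6197

Derivation:
Coupon per period c = face * coupon_rate / m = 3.400000
Periods per year m = 1; per-period yield y/m = 0.078000
Number of cashflows N = 3
Cashflows (t years, CF_t, discount factor 1/(1+y/m)^(m*t), PV):
  t = 1.0000: CF_t = 3.400000, DF = 0.927644, PV = 3.153989
  t = 2.0000: CF_t = 3.400000, DF = 0.860523, PV = 2.925778
  t = 3.0000: CF_t = 103.400000, DF = 0.798259, PV = 82.539960
Price P = sum_t PV_t = 88.619727


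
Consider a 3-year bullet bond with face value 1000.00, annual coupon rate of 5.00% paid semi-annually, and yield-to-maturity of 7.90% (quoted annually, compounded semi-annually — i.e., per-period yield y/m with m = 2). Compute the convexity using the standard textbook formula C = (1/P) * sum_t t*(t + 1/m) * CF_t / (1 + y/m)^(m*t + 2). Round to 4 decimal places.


Answer: Convexity = 8.9206

Derivation:
Coupon per period c = face * coupon_rate / m = 25.000000
Periods per year m = 2; per-period yield y/m = 0.039500
Number of cashflows N = 6
Cashflows (t years, CF_t, discount factor 1/(1+y/m)^(m*t), PV):
  t = 0.5000: CF_t = 25.000000, DF = 0.962001, PV = 24.050024
  t = 1.0000: CF_t = 25.000000, DF = 0.925446, PV = 23.136146
  t = 1.5000: CF_t = 25.000000, DF = 0.890280, PV = 22.256995
  t = 2.0000: CF_t = 25.000000, DF = 0.856450, PV = 21.411251
  t = 2.5000: CF_t = 25.000000, DF = 0.823906, PV = 20.597644
  t = 3.0000: CF_t = 1025.000000, DF = 0.792598, PV = 812.413073
Price P = sum_t PV_t = 923.865133
Convexity numerator sum_t t*(t + 1/m) * CF_t / (1+y/m)^(m*t + 2):
  t = 0.5000: term = 11.128497
  t = 1.0000: term = 32.116876
  t = 1.5000: term = 61.792931
  t = 2.0000: term = 99.074765
  t = 2.5000: term = 142.965029
  t = 3.0000: term = 7894.365232
Convexity = (1/P) * sum = 8241.443330 / 923.865133 = 8.920613


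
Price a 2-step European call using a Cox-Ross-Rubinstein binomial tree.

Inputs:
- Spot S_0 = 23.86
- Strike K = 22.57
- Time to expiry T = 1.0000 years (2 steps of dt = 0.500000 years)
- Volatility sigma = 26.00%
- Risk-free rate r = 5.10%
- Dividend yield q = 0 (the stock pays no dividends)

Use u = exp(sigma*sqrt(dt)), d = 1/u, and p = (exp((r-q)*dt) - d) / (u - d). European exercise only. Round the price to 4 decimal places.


Answer: Price = V(0,0) = 3.7150

Derivation:
dt = T/N = 0.500000
u = exp(sigma*sqrt(dt)) = 1.201833; d = 1/u = 0.832062
p = (exp((r-q)*dt) - d) / (u - d) = 0.524016
Discount per step: exp(-r*dt) = 0.974822
Stock lattice S(k, i) with i counting down-moves:
  k=0: S(0,0) = 23.8600
  k=1: S(1,0) = 28.6757; S(1,1) = 19.8530
  k=2: S(2,0) = 34.4634; S(2,1) = 23.8600; S(2,2) = 16.5189
Terminal payoffs V(N, i) = max(S_T - K, 0):
  V(2,0) = 11.893436; V(2,1) = 1.290000; V(2,2) = 0.000000
Backward induction: V(k, i) = exp(-r*dt) * [p * V(k+1, i) + (1-p) * V(k+1, i+1)].
  V(1,0) = exp(-r*dt) * [p*11.893436 + (1-p)*1.290000] = 6.673991
  V(1,1) = exp(-r*dt) * [p*1.290000 + (1-p)*0.000000] = 0.658961
  V(0,0) = exp(-r*dt) * [p*6.673991 + (1-p)*0.658961] = 3.714980


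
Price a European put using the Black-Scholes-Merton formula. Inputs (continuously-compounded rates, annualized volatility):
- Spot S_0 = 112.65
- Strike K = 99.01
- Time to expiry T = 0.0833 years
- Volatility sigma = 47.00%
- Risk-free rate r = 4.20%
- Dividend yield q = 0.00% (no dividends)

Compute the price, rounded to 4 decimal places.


Answer: Price = 1.2422

Derivation:
d1 = (ln(S/K) + (r - q + 0.5*sigma^2) * T) / (sigma * sqrt(T)) = 1.04506977
d2 = d1 - sigma * sqrt(T) = 0.90941959
exp(-rT) = 0.99650751; exp(-qT) = 1.00000000
P = K * exp(-rT) * N(-d2) - S_0 * exp(-qT) * N(-d1)
N(-d1) = 0.14799536; N(-d2) = 0.18156434
P = 99.0100 * 0.99650751 * 0.18156434 - 112.6500 * 1.00000000 * 0.14799536 = 1.2422


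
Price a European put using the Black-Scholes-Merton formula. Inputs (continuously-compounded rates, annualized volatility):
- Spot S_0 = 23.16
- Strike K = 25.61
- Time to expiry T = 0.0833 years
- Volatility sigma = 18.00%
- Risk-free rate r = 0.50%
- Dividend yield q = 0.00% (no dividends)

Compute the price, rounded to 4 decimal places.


Answer: Price = 2.4523

Derivation:
d1 = (ln(S/K) + (r - q + 0.5*sigma^2) * T) / (sigma * sqrt(T)) = -1.90160033
d2 = d1 - sigma * sqrt(T) = -1.95355146
exp(-rT) = 0.99958359; exp(-qT) = 1.00000000
P = K * exp(-rT) * N(-d2) - S_0 * exp(-qT) * N(-d1)
N(-d1) = 0.97138829; N(-d2) = 0.97462286
P = 25.6100 * 0.99958359 * 0.97462286 - 23.1600 * 1.00000000 * 0.97138829 = 2.4523


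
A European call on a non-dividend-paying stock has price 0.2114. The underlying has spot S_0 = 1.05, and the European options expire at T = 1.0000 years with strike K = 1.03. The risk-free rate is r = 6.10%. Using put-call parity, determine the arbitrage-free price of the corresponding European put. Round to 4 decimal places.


Answer: Put price = 0.1304

Derivation:
Put-call parity: C - P = S_0 * exp(-qT) - K * exp(-rT).
S_0 * exp(-qT) = 1.0500 * 1.00000000 = 1.05000000
K * exp(-rT) = 1.0300 * 0.94082324 = 0.96904794
P = C - S*exp(-qT) + K*exp(-rT)
P = 0.2114 - 1.05000000 + 0.96904794 = 0.1304


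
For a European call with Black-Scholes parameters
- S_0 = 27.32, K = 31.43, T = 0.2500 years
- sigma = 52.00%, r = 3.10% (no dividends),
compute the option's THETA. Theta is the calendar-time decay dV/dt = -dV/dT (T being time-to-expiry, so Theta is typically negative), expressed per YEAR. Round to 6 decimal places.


Answer: Theta = -5.527018

Derivation:
d1 = -0.3792069850; d2 = -0.6392069850
phi(d1) = 0.3712656251; exp(-qT) = 1.0000000000; exp(-rT) = 0.9922799538
Theta = -S*exp(-qT)*phi(d1)*sigma/(2*sqrt(T)) - r*K*exp(-rT)*N(d2) + q*S*exp(-qT)*N(d1)
N(d1) = 0.3522670825; N(d2) = 0.2613441443; sqrt(T) = 0.5000000000
Term 1 = -27.3200 * 1.0000000000 * 0.3712656251 * 0.5200 / (2 * 0.5000000000) = -5.2743479764
Term 2 = -0.0310 * 31.4300 * 0.9922799538 * 0.2613441443 = -0.2526696428
Term 3 = 0 (no dividend yield, q = 0)
Theta = -5.2743479764 + (-0.2526696428) + (0.0000000000) = -5.527018


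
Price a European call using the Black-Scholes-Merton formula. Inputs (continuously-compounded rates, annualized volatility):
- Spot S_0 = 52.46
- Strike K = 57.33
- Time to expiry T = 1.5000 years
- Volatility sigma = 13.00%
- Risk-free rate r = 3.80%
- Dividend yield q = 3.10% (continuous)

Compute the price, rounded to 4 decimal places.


d1 = (ln(S/K) + (r - q + 0.5*sigma^2) * T) / (sigma * sqrt(T)) = -0.41200463
d2 = d1 - sigma * sqrt(T) = -0.57122146
exp(-rT) = 0.94459407; exp(-qT) = 0.95456456
C = S_0 * exp(-qT) * N(d1) - K * exp(-rT) * N(d2)
N(d1) = 0.34016801; N(d2) = 0.28392477
C = 52.4600 * 0.95456456 * 0.34016801 - 57.3300 * 0.94459407 * 0.28392477 = 1.6589

Answer: Price = 1.6589


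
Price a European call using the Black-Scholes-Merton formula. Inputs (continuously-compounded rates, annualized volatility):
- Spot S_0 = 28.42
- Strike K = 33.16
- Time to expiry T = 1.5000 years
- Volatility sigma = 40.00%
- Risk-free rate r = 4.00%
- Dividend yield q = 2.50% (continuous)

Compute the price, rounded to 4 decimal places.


d1 = (ln(S/K) + (r - q + 0.5*sigma^2) * T) / (sigma * sqrt(T)) = -0.02398705
d2 = d1 - sigma * sqrt(T) = -0.51388500
exp(-rT) = 0.94176453; exp(-qT) = 0.96319442
C = S_0 * exp(-qT) * N(d1) - K * exp(-rT) * N(d2)
N(d1) = 0.49043147; N(d2) = 0.30366620
C = 28.4200 * 0.96319442 * 0.49043147 - 33.1600 * 0.94176453 * 0.30366620 = 3.9419

Answer: Price = 3.9419


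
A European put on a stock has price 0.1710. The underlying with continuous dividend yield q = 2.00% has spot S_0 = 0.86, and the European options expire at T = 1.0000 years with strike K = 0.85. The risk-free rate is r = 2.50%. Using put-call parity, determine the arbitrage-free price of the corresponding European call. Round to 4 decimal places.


Answer: Call price = 0.1850

Derivation:
Put-call parity: C - P = S_0 * exp(-qT) - K * exp(-rT).
S_0 * exp(-qT) = 0.8600 * 0.98019867 = 0.84297086
K * exp(-rT) = 0.8500 * 0.97530991 = 0.82901343
C = P + S*exp(-qT) - K*exp(-rT)
C = 0.1710 + 0.84297086 - 0.82901343 = 0.1850


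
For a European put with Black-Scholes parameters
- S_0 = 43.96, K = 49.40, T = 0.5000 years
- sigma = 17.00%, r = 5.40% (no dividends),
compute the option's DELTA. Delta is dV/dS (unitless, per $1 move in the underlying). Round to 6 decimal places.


Answer: Delta = -0.753598

Derivation:
d1 = -0.6858544345; d2 = -0.8060625873
phi(d1) = 0.3153296480; exp(-qT) = 1.0000000000; exp(-rT) = 0.9733612415
N(-d1) = 0.7535975470
Delta = -exp(-qT) * N(-d1) = -1.0000000000 * 0.7535975470 = -0.753598


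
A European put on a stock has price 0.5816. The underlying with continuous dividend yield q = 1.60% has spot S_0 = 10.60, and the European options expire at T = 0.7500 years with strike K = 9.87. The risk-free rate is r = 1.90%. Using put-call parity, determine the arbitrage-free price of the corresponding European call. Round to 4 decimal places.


Put-call parity: C - P = S_0 * exp(-qT) - K * exp(-rT).
S_0 * exp(-qT) = 10.6000 * 0.98807171 = 10.47356016
K * exp(-rT) = 9.8700 * 0.98585105 = 9.73034987
C = P + S*exp(-qT) - K*exp(-rT)
C = 0.5816 + 10.47356016 - 9.73034987 = 1.3248

Answer: Call price = 1.3248


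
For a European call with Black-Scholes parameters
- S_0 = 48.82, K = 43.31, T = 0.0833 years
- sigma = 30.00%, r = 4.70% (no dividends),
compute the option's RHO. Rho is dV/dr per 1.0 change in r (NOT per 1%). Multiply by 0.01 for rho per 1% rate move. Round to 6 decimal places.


d1 = 1.4716150456; d2 = 1.3850298275
phi(d1) = 0.1350967684; exp(-qT) = 1.0000000000; exp(-rT) = 0.9960925540
N(d2) = 0.9169783265
Rho = K*T*exp(-rT)*N(d2) = 43.3100 * 0.0833 * 0.9960925540 * 0.9169783265 = 3.295277

Answer: Rho = 3.295277


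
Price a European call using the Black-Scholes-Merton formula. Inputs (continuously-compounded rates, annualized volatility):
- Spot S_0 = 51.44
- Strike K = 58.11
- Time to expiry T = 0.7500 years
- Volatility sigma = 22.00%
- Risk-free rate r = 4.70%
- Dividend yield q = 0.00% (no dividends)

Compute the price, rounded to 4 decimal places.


d1 = (ln(S/K) + (r - q + 0.5*sigma^2) * T) / (sigma * sqrt(T)) = -0.35964558
d2 = d1 - sigma * sqrt(T) = -0.55017117
exp(-rT) = 0.96536405; exp(-qT) = 1.00000000
C = S_0 * exp(-qT) * N(d1) - K * exp(-rT) * N(d2)
N(d1) = 0.35955610; N(d2) = 0.29110099
C = 51.4400 * 1.00000000 * 0.35955610 - 58.1100 * 0.96536405 * 0.29110099 = 2.1656

Answer: Price = 2.1656


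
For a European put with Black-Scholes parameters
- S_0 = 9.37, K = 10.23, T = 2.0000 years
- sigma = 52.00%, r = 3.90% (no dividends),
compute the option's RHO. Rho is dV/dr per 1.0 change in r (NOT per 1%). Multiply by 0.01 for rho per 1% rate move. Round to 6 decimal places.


Answer: Rho = -12.271054

Derivation:
d1 = 0.3543536672; d2 = -0.3810373852
phi(d1) = 0.3746654465; exp(-qT) = 1.0000000000; exp(-rT) = 0.9249644265
N(-d2) = 0.6484122460
Rho = -K*T*exp(-rT)*N(-d2) = -10.2300 * 2.0000 * 0.9249644265 * 0.6484122460 = -12.271054


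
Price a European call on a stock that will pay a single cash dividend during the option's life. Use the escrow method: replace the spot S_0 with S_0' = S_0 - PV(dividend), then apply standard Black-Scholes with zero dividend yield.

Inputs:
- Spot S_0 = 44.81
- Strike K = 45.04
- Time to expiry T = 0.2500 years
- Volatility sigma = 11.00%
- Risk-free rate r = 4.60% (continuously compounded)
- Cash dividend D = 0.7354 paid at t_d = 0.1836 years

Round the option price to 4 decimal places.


Answer: Price = 0.7660

Derivation:
PV(D) = D * exp(-r * t_d) = 0.7354 * 0.99158996 = 0.72921526
S_0' = S_0 - PV(D) = 44.8100 - 0.72921526 = 44.08078474
d1 = (ln(S_0'/K) + (r + sigma^2/2)*T) / (sigma*sqrt(T)) = -0.15480939
d2 = d1 - sigma*sqrt(T) = -0.20980939
exp(-rT) = 0.98856587
N(d1) = 0.43848579; N(d2) = 0.41690822
C = S_0' * N(d1) - K * exp(-rT) * N(d2) = 44.08078474 * 0.43848579 - 45.0400 * 0.98856587 * 0.41690822 = 0.7660


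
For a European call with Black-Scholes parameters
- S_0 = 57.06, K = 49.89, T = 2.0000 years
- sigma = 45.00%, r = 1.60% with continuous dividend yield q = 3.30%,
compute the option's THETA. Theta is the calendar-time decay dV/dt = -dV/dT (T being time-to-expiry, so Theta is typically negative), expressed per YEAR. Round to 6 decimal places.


Answer: Theta = -2.161047

Derivation:
d1 = 0.4757772124; d2 = -0.1606188906
phi(d1) = 0.3562507254; exp(-qT) = 0.9361308643; exp(-rT) = 0.9685065821
Theta = -S*exp(-qT)*phi(d1)*sigma/(2*sqrt(T)) - r*K*exp(-rT)*N(d2) + q*S*exp(-qT)*N(d1)
N(d1) = 0.6828834470; N(d2) = 0.4361967877; sqrt(T) = 1.4142135624
Term 1 = -57.0600 * 0.9361308643 * 0.3562507254 * 0.4500 / (2 * 1.4142135624) = -3.0275519859
Term 2 = -0.0160 * 49.8900 * 0.9685065821 * 0.4361967877 = -0.3372240393
Term 3 = 0.0330 * 57.0600 * 0.9361308643 * 0.6828834470 = 1.2037293698
Theta = -3.0275519859 + (-0.3372240393) + (1.2037293698) = -2.161047


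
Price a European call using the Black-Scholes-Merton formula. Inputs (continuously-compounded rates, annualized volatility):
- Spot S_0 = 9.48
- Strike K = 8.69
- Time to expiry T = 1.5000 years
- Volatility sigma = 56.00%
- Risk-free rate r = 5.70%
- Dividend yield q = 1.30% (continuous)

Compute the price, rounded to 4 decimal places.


d1 = (ln(S/K) + (r - q + 0.5*sigma^2) * T) / (sigma * sqrt(T)) = 0.56602368
d2 = d1 - sigma * sqrt(T) = -0.11983345
exp(-rT) = 0.91805314; exp(-qT) = 0.98068890
C = S_0 * exp(-qT) * N(d1) - K * exp(-rT) * N(d2)
N(d1) = 0.71431116; N(d2) = 0.45230754
C = 9.4800 * 0.98068890 * 0.71431116 - 8.6900 * 0.91805314 * 0.45230754 = 3.0324

Answer: Price = 3.0324


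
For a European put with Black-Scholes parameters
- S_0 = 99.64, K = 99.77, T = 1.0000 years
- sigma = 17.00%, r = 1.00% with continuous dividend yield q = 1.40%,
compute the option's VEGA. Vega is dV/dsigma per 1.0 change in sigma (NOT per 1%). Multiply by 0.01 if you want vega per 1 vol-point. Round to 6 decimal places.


Answer: Vega = 39.141289

Derivation:
d1 = 0.0538009028; d2 = -0.1161990972
phi(d1) = 0.3983653214; exp(-qT) = 0.9860975443; exp(-rT) = 0.9900498337
Vega = S * exp(-qT) * phi(d1) * sqrt(T) = 99.6400 * 0.9860975443 * 0.3983653214 * 1.0000000000 = 39.141289


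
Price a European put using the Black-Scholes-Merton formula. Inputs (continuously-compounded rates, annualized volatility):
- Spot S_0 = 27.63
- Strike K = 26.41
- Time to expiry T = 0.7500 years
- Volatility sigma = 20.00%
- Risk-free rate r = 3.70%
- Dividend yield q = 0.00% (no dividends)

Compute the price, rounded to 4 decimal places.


Answer: Price = 1.0285

Derivation:
d1 = (ln(S/K) + (r - q + 0.5*sigma^2) * T) / (sigma * sqrt(T)) = 0.50754523
d2 = d1 - sigma * sqrt(T) = 0.33434015
exp(-rT) = 0.97263149; exp(-qT) = 1.00000000
P = K * exp(-rT) * N(-d2) - S_0 * exp(-qT) * N(-d1)
N(-d1) = 0.30588615; N(-d2) = 0.36906145
P = 26.4100 * 0.97263149 * 0.36906145 - 27.6300 * 1.00000000 * 0.30588615 = 1.0285


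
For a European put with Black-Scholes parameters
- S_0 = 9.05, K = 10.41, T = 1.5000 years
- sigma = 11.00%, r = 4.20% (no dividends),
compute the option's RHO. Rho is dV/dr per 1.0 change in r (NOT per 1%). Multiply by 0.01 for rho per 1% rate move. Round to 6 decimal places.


d1 = -0.5042024113; d2 = -0.6389243472
phi(d1) = 0.3513232395; exp(-qT) = 1.0000000000; exp(-rT) = 0.9389434737
N(-d2) = 0.7385639259
Rho = -K*T*exp(-rT)*N(-d2) = -10.4100 * 1.5000 * 0.9389434737 * 0.7385639259 = -10.828531

Answer: Rho = -10.828531


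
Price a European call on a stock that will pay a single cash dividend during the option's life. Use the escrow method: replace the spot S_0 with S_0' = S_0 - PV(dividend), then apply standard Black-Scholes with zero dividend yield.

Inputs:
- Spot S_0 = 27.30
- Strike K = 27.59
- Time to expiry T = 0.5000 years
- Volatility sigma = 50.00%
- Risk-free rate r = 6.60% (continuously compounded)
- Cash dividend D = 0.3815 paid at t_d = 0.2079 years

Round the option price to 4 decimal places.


Answer: Price = 3.8775

Derivation:
PV(D) = D * exp(-r * t_d) = 0.3815 * 0.98637231 = 0.37630104
S_0' = S_0 - PV(D) = 27.3000 - 0.37630104 = 26.92369896
d1 = (ln(S_0'/K) + (r + sigma^2/2)*T) / (sigma*sqrt(T)) = 0.20096968
d2 = d1 - sigma*sqrt(T) = -0.15258371
exp(-rT) = 0.96753856
N(d1) = 0.57963886; N(d2) = 0.43936329
C = S_0' * N(d1) - K * exp(-rT) * N(d2) = 26.92369896 * 0.57963886 - 27.5900 * 0.96753856 * 0.43936329 = 3.8775


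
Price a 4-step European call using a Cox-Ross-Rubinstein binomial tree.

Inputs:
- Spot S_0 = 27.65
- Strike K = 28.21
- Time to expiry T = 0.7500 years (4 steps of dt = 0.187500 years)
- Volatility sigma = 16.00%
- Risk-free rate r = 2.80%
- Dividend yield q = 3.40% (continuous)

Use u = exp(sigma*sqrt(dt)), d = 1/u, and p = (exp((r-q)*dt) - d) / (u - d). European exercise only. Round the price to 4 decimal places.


Answer: Price = V(0,0) = 1.1916

Derivation:
dt = T/N = 0.187500
u = exp(sigma*sqrt(dt)) = 1.071738; d = 1/u = 0.933063
p = (exp((r-q)*dt) - d) / (u - d) = 0.474578
Discount per step: exp(-r*dt) = 0.994764
Stock lattice S(k, i) with i counting down-moves:
  k=0: S(0,0) = 27.6500
  k=1: S(1,0) = 29.6336; S(1,1) = 25.7992
  k=2: S(2,0) = 31.7594; S(2,1) = 27.6500; S(2,2) = 24.0723
  k=3: S(3,0) = 34.0378; S(3,1) = 29.6336; S(3,2) = 25.7992; S(3,3) = 22.4610
  k=4: S(4,0) = 36.4796; S(4,1) = 31.7594; S(4,2) = 27.6500; S(4,3) = 24.0723; S(4,4) = 20.9575
Terminal payoffs V(N, i) = max(S_T - K, 0):
  V(4,0) = 8.269624; V(4,1) = 3.549433; V(4,2) = 0.000000; V(4,3) = 0.000000; V(4,4) = 0.000000
Backward induction: V(k, i) = exp(-r*dt) * [p * V(k+1, i) + (1-p) * V(k+1, i+1)].
  V(3,0) = exp(-r*dt) * [p*8.269624 + (1-p)*3.549433] = 5.759219
  V(3,1) = exp(-r*dt) * [p*3.549433 + (1-p)*0.000000] = 1.675664
  V(3,2) = exp(-r*dt) * [p*0.000000 + (1-p)*0.000000] = 0.000000
  V(3,3) = exp(-r*dt) * [p*0.000000 + (1-p)*0.000000] = 0.000000
  V(2,0) = exp(-r*dt) * [p*5.759219 + (1-p)*1.675664] = 3.594710
  V(2,1) = exp(-r*dt) * [p*1.675664 + (1-p)*0.000000] = 0.791070
  V(2,2) = exp(-r*dt) * [p*0.000000 + (1-p)*0.000000] = 0.000000
  V(1,0) = exp(-r*dt) * [p*3.594710 + (1-p)*0.791070] = 2.110508
  V(1,1) = exp(-r*dt) * [p*0.791070 + (1-p)*0.000000] = 0.373459
  V(0,0) = exp(-r*dt) * [p*2.110508 + (1-p)*0.373459] = 1.191553


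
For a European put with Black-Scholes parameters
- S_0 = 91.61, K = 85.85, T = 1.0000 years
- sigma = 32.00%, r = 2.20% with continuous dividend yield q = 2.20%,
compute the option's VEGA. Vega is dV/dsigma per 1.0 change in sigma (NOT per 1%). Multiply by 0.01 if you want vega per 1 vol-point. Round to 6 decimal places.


Answer: Vega = 33.473075

Derivation:
d1 = 0.3629339021; d2 = 0.0429339021
phi(d1) = 0.3735142801; exp(-qT) = 0.9782402351; exp(-rT) = 0.9782402351
Vega = S * exp(-qT) * phi(d1) * sqrt(T) = 91.6100 * 0.9782402351 * 0.3735142801 * 1.0000000000 = 33.473075


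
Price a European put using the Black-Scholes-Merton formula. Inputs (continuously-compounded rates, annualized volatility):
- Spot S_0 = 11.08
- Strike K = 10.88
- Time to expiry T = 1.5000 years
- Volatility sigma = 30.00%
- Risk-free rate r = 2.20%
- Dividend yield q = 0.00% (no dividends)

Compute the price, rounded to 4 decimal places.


Answer: Price = 1.3132

Derivation:
d1 = (ln(S/K) + (r - q + 0.5*sigma^2) * T) / (sigma * sqrt(T)) = 0.32310250
d2 = d1 - sigma * sqrt(T) = -0.04432096
exp(-rT) = 0.96753856; exp(-qT) = 1.00000000
P = K * exp(-rT) * N(-d2) - S_0 * exp(-qT) * N(-d1)
N(-d1) = 0.37330881; N(-d2) = 0.51767572
P = 10.8800 * 0.96753856 * 0.51767572 - 11.0800 * 1.00000000 * 0.37330881 = 1.3132


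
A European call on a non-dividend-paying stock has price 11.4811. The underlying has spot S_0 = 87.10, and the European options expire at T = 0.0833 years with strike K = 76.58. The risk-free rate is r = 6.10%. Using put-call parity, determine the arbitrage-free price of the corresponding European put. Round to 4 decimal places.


Answer: Put price = 0.5730

Derivation:
Put-call parity: C - P = S_0 * exp(-qT) - K * exp(-rT).
S_0 * exp(-qT) = 87.1000 * 1.00000000 = 87.10000000
K * exp(-rT) = 76.5800 * 0.99493159 = 76.19186101
P = C - S*exp(-qT) + K*exp(-rT)
P = 11.4811 - 87.10000000 + 76.19186101 = 0.5730


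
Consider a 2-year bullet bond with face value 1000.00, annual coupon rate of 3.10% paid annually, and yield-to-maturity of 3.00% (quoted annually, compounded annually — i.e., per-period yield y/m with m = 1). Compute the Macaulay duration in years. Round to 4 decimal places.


Answer: Macaulay duration = 1.9700 years

Derivation:
Coupon per period c = face * coupon_rate / m = 31.000000
Periods per year m = 1; per-period yield y/m = 0.030000
Number of cashflows N = 2
Cashflows (t years, CF_t, discount factor 1/(1+y/m)^(m*t), PV):
  t = 1.0000: CF_t = 31.000000, DF = 0.970874, PV = 30.097087
  t = 2.0000: CF_t = 1031.000000, DF = 0.942596, PV = 971.816382
Price P = sum_t PV_t = 1001.913470
Macaulay numerator sum_t t * PV_t:
  t * PV_t at t = 1.0000: 30.097087
  t * PV_t at t = 2.0000: 1943.632765
Macaulay duration D = (sum_t t * PV_t) / P = 1973.729852 / 1001.913470 = 1.969960


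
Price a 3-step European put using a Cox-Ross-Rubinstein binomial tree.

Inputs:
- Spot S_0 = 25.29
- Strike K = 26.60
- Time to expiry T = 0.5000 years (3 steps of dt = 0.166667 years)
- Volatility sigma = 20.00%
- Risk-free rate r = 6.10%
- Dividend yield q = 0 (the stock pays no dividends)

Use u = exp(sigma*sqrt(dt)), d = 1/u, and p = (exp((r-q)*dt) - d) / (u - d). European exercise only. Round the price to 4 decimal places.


Answer: Price = V(0,0) = 1.7227

Derivation:
dt = T/N = 0.166667
u = exp(sigma*sqrt(dt)) = 1.085076; d = 1/u = 0.921595
p = (exp((r-q)*dt) - d) / (u - d) = 0.542105
Discount per step: exp(-r*dt) = 0.989885
Stock lattice S(k, i) with i counting down-moves:
  k=0: S(0,0) = 25.2900
  k=1: S(1,0) = 27.4416; S(1,1) = 23.3071
  k=2: S(2,0) = 29.7762; S(2,1) = 25.2900; S(2,2) = 21.4797
  k=3: S(3,0) = 32.3094; S(3,1) = 27.4416; S(3,2) = 23.3071; S(3,3) = 19.7956
Terminal payoffs V(N, i) = max(K - S_T, 0):
  V(3,0) = 0.000000; V(3,1) = 0.000000; V(3,2) = 3.292868; V(3,3) = 6.804392
Backward induction: V(k, i) = exp(-r*dt) * [p * V(k+1, i) + (1-p) * V(k+1, i+1)].
  V(2,0) = exp(-r*dt) * [p*0.000000 + (1-p)*0.000000] = 0.000000
  V(2,1) = exp(-r*dt) * [p*0.000000 + (1-p)*3.292868] = 1.492537
  V(2,2) = exp(-r*dt) * [p*3.292868 + (1-p)*6.804392] = 4.851206
  V(1,0) = exp(-r*dt) * [p*0.000000 + (1-p)*1.492537] = 0.676512
  V(1,1) = exp(-r*dt) * [p*1.492537 + (1-p)*4.851206] = 2.999801
  V(0,0) = exp(-r*dt) * [p*0.676512 + (1-p)*2.999801] = 1.722731


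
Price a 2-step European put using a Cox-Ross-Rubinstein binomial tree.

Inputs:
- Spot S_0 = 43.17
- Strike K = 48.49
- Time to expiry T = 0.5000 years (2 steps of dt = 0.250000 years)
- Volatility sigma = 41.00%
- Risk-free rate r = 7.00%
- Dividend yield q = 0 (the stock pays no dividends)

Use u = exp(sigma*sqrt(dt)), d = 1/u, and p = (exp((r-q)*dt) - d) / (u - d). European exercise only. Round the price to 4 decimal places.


Answer: Price = V(0,0) = 7.5178

Derivation:
dt = T/N = 0.250000
u = exp(sigma*sqrt(dt)) = 1.227525; d = 1/u = 0.814647
p = (exp((r-q)*dt) - d) / (u - d) = 0.491687
Discount per step: exp(-r*dt) = 0.982652
Stock lattice S(k, i) with i counting down-moves:
  k=0: S(0,0) = 43.1700
  k=1: S(1,0) = 52.9923; S(1,1) = 35.1683
  k=2: S(2,0) = 65.0493; S(2,1) = 43.1700; S(2,2) = 28.6498
Terminal payoffs V(N, i) = max(K - S_T, 0):
  V(2,0) = 0.000000; V(2,1) = 5.320000; V(2,2) = 19.840219
Backward induction: V(k, i) = exp(-r*dt) * [p * V(k+1, i) + (1-p) * V(k+1, i+1)].
  V(1,0) = exp(-r*dt) * [p*0.000000 + (1-p)*5.320000] = 2.657312
  V(1,1) = exp(-r*dt) * [p*5.320000 + (1-p)*19.840219] = 12.480482
  V(0,0) = exp(-r*dt) * [p*2.657312 + (1-p)*12.480482] = 7.517835


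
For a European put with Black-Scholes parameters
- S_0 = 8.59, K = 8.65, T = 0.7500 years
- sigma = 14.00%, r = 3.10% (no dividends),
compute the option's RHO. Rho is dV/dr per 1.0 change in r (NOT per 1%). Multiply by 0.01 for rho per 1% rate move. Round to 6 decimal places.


Answer: Rho = -2.982931

Derivation:
d1 = 0.1949746092; d2 = 0.0737310527
phi(d1) = 0.3914309773; exp(-qT) = 1.0000000000; exp(-rT) = 0.9770181987
N(-d2) = 0.4706121948
Rho = -K*T*exp(-rT)*N(-d2) = -8.6500 * 0.7500 * 0.9770181987 * 0.4706121948 = -2.982931


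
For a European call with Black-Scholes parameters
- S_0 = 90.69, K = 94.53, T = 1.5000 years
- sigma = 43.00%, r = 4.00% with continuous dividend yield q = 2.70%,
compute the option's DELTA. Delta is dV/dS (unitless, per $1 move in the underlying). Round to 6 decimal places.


d1 = 0.2216025895; d2 = -0.3050377052
phi(d1) = 0.3892659912; exp(-qT) = 0.9603091645; exp(-rT) = 0.9417645336
N(d1) = 0.5876883667
Delta = exp(-qT) * N(d1) = 0.9603091645 * 0.5876883667 = 0.564363

Answer: Delta = 0.564363


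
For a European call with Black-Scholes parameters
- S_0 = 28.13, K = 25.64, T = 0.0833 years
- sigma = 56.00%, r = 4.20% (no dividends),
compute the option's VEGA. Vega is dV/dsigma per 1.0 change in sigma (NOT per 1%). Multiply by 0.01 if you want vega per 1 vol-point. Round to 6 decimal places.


Answer: Vega = 2.577509

Derivation:
d1 = 0.6759011906; d2 = 0.5142754501
phi(d1) = 0.3174738765; exp(-qT) = 1.0000000000; exp(-rT) = 0.9965075130
Vega = S * exp(-qT) * phi(d1) * sqrt(T) = 28.1300 * 1.0000000000 * 0.3174738765 * 0.2886173938 = 2.577509


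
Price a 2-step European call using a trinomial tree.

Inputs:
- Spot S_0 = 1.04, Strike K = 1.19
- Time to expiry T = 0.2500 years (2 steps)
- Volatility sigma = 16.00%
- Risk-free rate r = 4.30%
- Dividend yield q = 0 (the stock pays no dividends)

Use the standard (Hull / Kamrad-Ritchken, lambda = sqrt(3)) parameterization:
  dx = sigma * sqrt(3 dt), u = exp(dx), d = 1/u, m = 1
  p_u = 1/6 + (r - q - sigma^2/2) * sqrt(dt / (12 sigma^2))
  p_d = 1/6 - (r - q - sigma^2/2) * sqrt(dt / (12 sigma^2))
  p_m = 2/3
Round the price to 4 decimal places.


Answer: Price = V(0,0) = 0.0026

Derivation:
dt = T/N = 0.125000; dx = sigma*sqrt(3*dt) = 0.097980
u = exp(dx) = 1.102940; d = 1/u = 0.906667
p_u = 0.185931, p_m = 0.666667, p_d = 0.147402
Discount per step: exp(-r*dt) = 0.994639
Stock lattice S(k, j) with j the centered position index:
  k=0: S(0,+0) = 1.0400
  k=1: S(1,-1) = 0.9429; S(1,+0) = 1.0400; S(1,+1) = 1.1471
  k=2: S(2,-2) = 0.8549; S(2,-1) = 0.9429; S(2,+0) = 1.0400; S(2,+1) = 1.1471; S(2,+2) = 1.2651
Terminal payoffs V(N, j) = max(S_T - K, 0):
  V(2,-2) = 0.000000; V(2,-1) = 0.000000; V(2,+0) = 0.000000; V(2,+1) = 0.000000; V(2,+2) = 0.075136
Backward induction: V(k, j) = exp(-r*dt) * [p_u * V(k+1, j+1) + p_m * V(k+1, j) + p_d * V(k+1, j-1)]
  V(1,-1) = exp(-r*dt) * [p_u*0.000000 + p_m*0.000000 + p_d*0.000000] = 0.000000
  V(1,+0) = exp(-r*dt) * [p_u*0.000000 + p_m*0.000000 + p_d*0.000000] = 0.000000
  V(1,+1) = exp(-r*dt) * [p_u*0.075136 + p_m*0.000000 + p_d*0.000000] = 0.013895
  V(0,+0) = exp(-r*dt) * [p_u*0.013895 + p_m*0.000000 + p_d*0.000000] = 0.002570


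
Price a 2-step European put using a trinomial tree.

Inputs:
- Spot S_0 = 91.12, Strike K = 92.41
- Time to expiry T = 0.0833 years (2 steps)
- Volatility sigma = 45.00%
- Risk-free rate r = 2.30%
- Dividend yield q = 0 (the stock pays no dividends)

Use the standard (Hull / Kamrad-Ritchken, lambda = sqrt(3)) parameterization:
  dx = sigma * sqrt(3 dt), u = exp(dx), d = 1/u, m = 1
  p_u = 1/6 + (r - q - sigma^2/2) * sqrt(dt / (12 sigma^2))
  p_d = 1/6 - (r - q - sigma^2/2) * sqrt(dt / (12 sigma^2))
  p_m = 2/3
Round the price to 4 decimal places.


Answer: Price = V(0,0) = 4.9179

Derivation:
dt = T/N = 0.041650; dx = sigma*sqrt(3*dt) = 0.159067
u = exp(dx) = 1.172417; d = 1/u = 0.852939
p_u = 0.156422, p_m = 0.666667, p_d = 0.176911
Discount per step: exp(-r*dt) = 0.999043
Stock lattice S(k, j) with j the centered position index:
  k=0: S(0,+0) = 91.1200
  k=1: S(1,-1) = 77.7198; S(1,+0) = 91.1200; S(1,+1) = 106.8306
  k=2: S(2,-2) = 66.2903; S(2,-1) = 77.7198; S(2,+0) = 91.1200; S(2,+1) = 106.8306; S(2,+2) = 125.2500
Terminal payoffs V(N, j) = max(K - S_T, 0):
  V(2,-2) = 26.119744; V(2,-1) = 14.690195; V(2,+0) = 1.290000; V(2,+1) = 0.000000; V(2,+2) = 0.000000
Backward induction: V(k, j) = exp(-r*dt) * [p_u * V(k+1, j+1) + p_m * V(k+1, j) + p_d * V(k+1, j-1)]
  V(1,-1) = exp(-r*dt) * [p_u*1.290000 + p_m*14.690195 + p_d*26.119744] = 14.602126
  V(1,+0) = exp(-r*dt) * [p_u*0.000000 + p_m*1.290000 + p_d*14.690195] = 3.455547
  V(1,+1) = exp(-r*dt) * [p_u*0.000000 + p_m*0.000000 + p_d*1.290000] = 0.227997
  V(0,+0) = exp(-r*dt) * [p_u*0.227997 + p_m*3.455547 + p_d*14.602126] = 4.917927


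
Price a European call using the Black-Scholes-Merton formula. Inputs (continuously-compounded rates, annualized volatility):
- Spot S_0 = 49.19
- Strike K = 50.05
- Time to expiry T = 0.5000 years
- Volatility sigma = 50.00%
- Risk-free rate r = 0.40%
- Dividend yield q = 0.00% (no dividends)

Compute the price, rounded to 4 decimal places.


d1 = (ln(S/K) + (r - q + 0.5*sigma^2) * T) / (sigma * sqrt(T)) = 0.13341081
d2 = d1 - sigma * sqrt(T) = -0.22014258
exp(-rT) = 0.99800200; exp(-qT) = 1.00000000
C = S_0 * exp(-qT) * N(d1) - K * exp(-rT) * N(d2)
N(d1) = 0.55306575; N(d2) = 0.41288006
C = 49.1900 * 1.00000000 * 0.55306575 - 50.0500 * 0.99800200 * 0.41288006 = 6.5819

Answer: Price = 6.5819


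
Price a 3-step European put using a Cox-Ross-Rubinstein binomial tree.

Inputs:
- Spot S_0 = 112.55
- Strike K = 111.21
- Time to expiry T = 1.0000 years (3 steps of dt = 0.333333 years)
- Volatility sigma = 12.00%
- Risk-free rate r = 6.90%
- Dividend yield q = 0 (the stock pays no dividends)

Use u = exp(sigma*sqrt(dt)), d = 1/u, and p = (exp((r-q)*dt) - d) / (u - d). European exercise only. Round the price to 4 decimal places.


dt = T/N = 0.333333
u = exp(sigma*sqrt(dt)) = 1.071738; d = 1/u = 0.933063
p = (exp((r-q)*dt) - d) / (u - d) = 0.650464
Discount per step: exp(-r*dt) = 0.977262
Stock lattice S(k, i) with i counting down-moves:
  k=0: S(0,0) = 112.5500
  k=1: S(1,0) = 120.6242; S(1,1) = 105.0163
  k=2: S(2,0) = 129.2775; S(2,1) = 112.5500; S(2,2) = 97.9869
  k=3: S(3,0) = 138.5517; S(3,1) = 120.6242; S(3,2) = 105.0163; S(3,3) = 91.4280
Terminal payoffs V(N, i) = max(K - S_T, 0):
  V(3,0) = 0.000000; V(3,1) = 0.000000; V(3,2) = 6.193704; V(3,3) = 19.782028
Backward induction: V(k, i) = exp(-r*dt) * [p * V(k+1, i) + (1-p) * V(k+1, i+1)].
  V(2,0) = exp(-r*dt) * [p*0.000000 + (1-p)*0.000000] = 0.000000
  V(2,1) = exp(-r*dt) * [p*0.000000 + (1-p)*6.193704] = 2.115698
  V(2,2) = exp(-r*dt) * [p*6.193704 + (1-p)*19.782028] = 10.694490
  V(1,0) = exp(-r*dt) * [p*0.000000 + (1-p)*2.115698] = 0.722698
  V(1,1) = exp(-r*dt) * [p*2.115698 + (1-p)*10.694490] = 4.998009
  V(0,0) = exp(-r*dt) * [p*0.722698 + (1-p)*4.998009] = 2.166662

Answer: Price = V(0,0) = 2.1667


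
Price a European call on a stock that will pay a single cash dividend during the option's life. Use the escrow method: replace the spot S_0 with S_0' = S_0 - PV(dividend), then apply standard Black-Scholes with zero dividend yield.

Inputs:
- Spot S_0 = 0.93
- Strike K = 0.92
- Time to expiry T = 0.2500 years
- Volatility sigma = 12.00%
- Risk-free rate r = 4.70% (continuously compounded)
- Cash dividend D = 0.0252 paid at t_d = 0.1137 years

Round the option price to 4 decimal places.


PV(D) = D * exp(-r * t_d) = 0.0252 * 0.99467035 = 0.02506569
S_0' = S_0 - PV(D) = 0.9300 - 0.02506569 = 0.90493431
d1 = (ln(S_0'/K) + (r + sigma^2/2)*T) / (sigma*sqrt(T)) = -0.04935530
d2 = d1 - sigma*sqrt(T) = -0.10935530
exp(-rT) = 0.98831876
N(d1) = 0.48031808; N(d2) = 0.45646034
C = S_0' * N(d1) - K * exp(-rT) * N(d2) = 0.90493431 * 0.48031808 - 0.9200 * 0.98831876 * 0.45646034 = 0.0196

Answer: Price = 0.0196
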